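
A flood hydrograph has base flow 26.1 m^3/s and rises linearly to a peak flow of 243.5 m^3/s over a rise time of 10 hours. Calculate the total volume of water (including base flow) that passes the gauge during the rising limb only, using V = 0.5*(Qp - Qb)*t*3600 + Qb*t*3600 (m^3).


V = 0.5*(243.5 - 26.1)*10*3600 + 26.1*10*3600 = 4.8528e+06 m^3


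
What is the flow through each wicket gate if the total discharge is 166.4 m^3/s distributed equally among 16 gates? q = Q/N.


q = 166.4 / 16 = 10.4000 m^3/s


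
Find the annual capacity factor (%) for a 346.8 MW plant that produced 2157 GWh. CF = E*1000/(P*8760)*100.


CF = 2157 * 1000 / (346.8 * 8760) * 100 = 71.0014 %


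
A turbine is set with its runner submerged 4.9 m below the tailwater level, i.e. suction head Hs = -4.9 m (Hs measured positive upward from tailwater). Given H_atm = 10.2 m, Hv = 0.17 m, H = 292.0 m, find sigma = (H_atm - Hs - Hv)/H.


sigma = (10.2 - (-4.9) - 0.17) / 292.0 = 0.0511


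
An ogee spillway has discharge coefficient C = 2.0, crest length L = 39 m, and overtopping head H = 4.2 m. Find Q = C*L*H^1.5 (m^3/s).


Q = 2.0 * 39 * 4.2^1.5 = 671.3802 m^3/s


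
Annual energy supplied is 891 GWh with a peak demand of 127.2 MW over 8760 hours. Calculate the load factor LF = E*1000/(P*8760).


LF = 891 * 1000 / (127.2 * 8760) = 0.7996


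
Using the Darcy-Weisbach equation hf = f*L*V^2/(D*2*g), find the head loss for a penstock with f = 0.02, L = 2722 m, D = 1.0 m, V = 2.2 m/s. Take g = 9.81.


hf = 0.02 * 2722 * 2.2^2 / (1.0 * 2 * 9.81) = 13.4296 m


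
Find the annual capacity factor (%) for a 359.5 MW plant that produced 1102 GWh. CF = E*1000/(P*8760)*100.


CF = 1102 * 1000 / (359.5 * 8760) * 100 = 34.9928 %


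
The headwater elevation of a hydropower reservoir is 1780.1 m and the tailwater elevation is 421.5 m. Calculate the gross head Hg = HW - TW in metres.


Hg = 1780.1 - 421.5 = 1358.6000 m


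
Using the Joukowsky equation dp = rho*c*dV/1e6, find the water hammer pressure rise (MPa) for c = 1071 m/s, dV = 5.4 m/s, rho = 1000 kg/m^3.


dp = 1000 * 1071 * 5.4 / 1e6 = 5.7834 MPa


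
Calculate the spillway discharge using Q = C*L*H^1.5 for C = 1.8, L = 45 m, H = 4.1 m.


Q = 1.8 * 45 * 4.1^1.5 = 672.4512 m^3/s


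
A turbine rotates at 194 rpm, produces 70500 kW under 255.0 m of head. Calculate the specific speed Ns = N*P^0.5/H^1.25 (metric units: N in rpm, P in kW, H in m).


Ns = 194 * 70500^0.5 / 255.0^1.25 = 50.5500


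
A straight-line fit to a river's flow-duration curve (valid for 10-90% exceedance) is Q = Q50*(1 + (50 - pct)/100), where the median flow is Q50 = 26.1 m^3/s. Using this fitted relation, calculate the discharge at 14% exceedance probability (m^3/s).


Q = 26.1 * (1 + (50 - 14)/100) = 35.4960 m^3/s


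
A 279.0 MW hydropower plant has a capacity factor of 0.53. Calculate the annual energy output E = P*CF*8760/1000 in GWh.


E = 279.0 * 0.53 * 8760 / 1000 = 1295.3412 GWh


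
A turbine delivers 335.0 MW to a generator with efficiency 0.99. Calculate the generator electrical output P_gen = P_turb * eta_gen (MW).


P_gen = 335.0 * 0.99 = 331.6500 MW


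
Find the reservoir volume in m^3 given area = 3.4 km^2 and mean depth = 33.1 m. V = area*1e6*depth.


V = 3.4 * 1e6 * 33.1 = 1.1254e+08 m^3


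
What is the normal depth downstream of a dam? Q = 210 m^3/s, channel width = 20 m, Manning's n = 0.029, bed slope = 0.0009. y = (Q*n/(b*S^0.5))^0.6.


y = (210 * 0.029 / (20 * 0.0009^0.5))^0.6 = 4.0168 m


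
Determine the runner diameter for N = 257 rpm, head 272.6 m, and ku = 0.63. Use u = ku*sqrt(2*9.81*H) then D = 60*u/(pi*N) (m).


u = 0.63 * sqrt(2*9.81*272.6) = 46.0737 m/s
D = 60 * 46.0737 / (pi * 257) = 3.4239 m


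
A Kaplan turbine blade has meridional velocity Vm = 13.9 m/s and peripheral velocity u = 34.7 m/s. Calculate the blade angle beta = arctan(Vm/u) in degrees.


beta = arctan(13.9 / 34.7) = 21.8299 degrees


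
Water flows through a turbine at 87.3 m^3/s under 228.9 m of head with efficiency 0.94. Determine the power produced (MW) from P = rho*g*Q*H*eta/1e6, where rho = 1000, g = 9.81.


P = 1000 * 9.81 * 87.3 * 228.9 * 0.94 / 1e6 = 184.2710 MW


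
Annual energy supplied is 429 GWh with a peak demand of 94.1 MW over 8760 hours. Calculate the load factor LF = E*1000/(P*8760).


LF = 429 * 1000 / (94.1 * 8760) = 0.5204


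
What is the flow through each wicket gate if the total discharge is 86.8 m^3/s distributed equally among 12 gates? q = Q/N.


q = 86.8 / 12 = 7.2333 m^3/s


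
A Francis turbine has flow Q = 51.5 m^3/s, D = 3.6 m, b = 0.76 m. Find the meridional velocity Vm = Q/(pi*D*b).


Vm = 51.5 / (pi * 3.6 * 0.76) = 5.9916 m/s


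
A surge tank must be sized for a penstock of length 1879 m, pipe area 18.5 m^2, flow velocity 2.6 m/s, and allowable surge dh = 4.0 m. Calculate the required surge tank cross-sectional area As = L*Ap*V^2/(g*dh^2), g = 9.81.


As = 1879 * 18.5 * 2.6^2 / (9.81 * 4.0^2) = 1497.1186 m^2


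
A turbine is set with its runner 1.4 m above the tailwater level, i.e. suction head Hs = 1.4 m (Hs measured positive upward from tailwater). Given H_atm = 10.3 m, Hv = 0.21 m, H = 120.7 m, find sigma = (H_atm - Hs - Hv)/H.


sigma = (10.3 - 1.4 - 0.21) / 120.7 = 0.0720


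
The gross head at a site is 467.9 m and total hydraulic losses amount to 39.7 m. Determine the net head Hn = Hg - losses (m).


Hn = 467.9 - 39.7 = 428.2000 m


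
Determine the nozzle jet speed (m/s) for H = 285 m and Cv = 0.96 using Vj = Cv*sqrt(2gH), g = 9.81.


Vj = 0.96 * sqrt(2*9.81*285) = 71.7866 m/s


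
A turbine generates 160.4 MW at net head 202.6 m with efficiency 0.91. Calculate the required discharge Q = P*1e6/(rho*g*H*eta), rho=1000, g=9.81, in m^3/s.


Q = 160.4 * 1e6 / (1000 * 9.81 * 202.6 * 0.91) = 88.6859 m^3/s


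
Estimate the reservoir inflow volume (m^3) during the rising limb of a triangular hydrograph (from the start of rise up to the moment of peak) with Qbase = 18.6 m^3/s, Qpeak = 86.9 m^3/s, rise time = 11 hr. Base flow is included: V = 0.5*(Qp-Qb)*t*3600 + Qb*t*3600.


V = 0.5*(86.9 - 18.6)*11*3600 + 18.6*11*3600 = 2.0889e+06 m^3


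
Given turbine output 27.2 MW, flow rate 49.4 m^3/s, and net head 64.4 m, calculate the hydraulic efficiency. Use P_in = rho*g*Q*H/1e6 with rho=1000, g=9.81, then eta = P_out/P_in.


P_in = 1000 * 9.81 * 49.4 * 64.4 / 1e6 = 31.2091 MW
eta = 27.2 / 31.2091 = 0.8715


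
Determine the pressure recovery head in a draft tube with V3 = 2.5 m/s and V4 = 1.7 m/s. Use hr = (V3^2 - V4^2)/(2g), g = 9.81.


hr = (2.5^2 - 1.7^2) / (2*9.81) = 0.1713 m


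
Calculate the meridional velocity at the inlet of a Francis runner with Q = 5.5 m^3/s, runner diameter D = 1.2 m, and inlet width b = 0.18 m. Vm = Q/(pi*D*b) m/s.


Vm = 5.5 / (pi * 1.2 * 0.18) = 8.1051 m/s


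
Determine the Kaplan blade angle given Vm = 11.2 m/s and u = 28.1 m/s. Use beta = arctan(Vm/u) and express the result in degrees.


beta = arctan(11.2 / 28.1) = 21.7311 degrees


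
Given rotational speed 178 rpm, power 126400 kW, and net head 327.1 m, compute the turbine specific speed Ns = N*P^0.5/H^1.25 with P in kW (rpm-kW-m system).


Ns = 178 * 126400^0.5 / 327.1^1.25 = 45.4928


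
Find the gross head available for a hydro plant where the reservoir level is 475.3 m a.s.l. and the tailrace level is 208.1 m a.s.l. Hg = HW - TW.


Hg = 475.3 - 208.1 = 267.2000 m


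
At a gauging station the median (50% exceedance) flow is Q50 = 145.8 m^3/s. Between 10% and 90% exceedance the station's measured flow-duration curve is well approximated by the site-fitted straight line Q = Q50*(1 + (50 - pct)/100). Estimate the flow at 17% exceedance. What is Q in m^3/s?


Q = 145.8 * (1 + (50 - 17)/100) = 193.9140 m^3/s


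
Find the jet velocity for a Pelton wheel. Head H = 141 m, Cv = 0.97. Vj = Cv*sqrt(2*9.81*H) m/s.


Vj = 0.97 * sqrt(2*9.81*141) = 51.0189 m/s


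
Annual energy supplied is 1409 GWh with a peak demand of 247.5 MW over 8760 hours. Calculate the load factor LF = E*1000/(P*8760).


LF = 1409 * 1000 / (247.5 * 8760) = 0.6499


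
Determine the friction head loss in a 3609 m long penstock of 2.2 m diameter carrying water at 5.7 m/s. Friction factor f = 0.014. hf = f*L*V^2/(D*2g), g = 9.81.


hf = 0.014 * 3609 * 5.7^2 / (2.2 * 2 * 9.81) = 38.0315 m


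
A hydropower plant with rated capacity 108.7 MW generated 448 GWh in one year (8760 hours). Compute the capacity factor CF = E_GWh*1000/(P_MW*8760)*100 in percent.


CF = 448 * 1000 / (108.7 * 8760) * 100 = 47.0483 %


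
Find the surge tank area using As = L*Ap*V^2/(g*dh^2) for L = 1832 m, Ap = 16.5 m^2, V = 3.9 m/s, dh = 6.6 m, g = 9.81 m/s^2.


As = 1832 * 16.5 * 3.9^2 / (9.81 * 6.6^2) = 1075.9244 m^2


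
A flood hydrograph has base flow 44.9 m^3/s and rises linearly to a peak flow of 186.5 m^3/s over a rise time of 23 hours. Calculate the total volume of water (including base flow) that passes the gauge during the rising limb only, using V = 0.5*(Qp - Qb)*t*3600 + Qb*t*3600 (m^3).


V = 0.5*(186.5 - 44.9)*23*3600 + 44.9*23*3600 = 9.5800e+06 m^3


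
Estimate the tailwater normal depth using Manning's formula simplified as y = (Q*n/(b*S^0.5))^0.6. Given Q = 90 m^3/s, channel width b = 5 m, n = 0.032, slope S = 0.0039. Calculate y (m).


y = (90 * 0.032 / (5 * 0.0039^0.5))^0.6 = 3.7926 m


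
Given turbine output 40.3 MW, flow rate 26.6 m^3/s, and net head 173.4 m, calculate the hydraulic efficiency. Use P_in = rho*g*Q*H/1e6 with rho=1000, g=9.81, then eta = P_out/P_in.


P_in = 1000 * 9.81 * 26.6 * 173.4 / 1e6 = 45.2480 MW
eta = 40.3 / 45.2480 = 0.8906


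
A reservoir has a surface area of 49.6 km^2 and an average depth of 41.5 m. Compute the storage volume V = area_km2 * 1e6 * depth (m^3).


V = 49.6 * 1e6 * 41.5 = 2.0584e+09 m^3


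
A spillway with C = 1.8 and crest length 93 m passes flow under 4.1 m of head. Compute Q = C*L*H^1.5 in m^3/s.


Q = 1.8 * 93 * 4.1^1.5 = 1389.7326 m^3/s


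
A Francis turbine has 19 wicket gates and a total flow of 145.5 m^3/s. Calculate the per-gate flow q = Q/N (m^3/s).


q = 145.5 / 19 = 7.6579 m^3/s


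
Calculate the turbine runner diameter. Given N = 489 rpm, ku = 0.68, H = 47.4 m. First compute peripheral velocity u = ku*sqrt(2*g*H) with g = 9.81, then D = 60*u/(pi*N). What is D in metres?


u = 0.68 * sqrt(2*9.81*47.4) = 20.7371 m/s
D = 60 * 20.7371 / (pi * 489) = 0.8099 m


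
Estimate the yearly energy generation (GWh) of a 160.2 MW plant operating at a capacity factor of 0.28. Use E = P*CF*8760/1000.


E = 160.2 * 0.28 * 8760 / 1000 = 392.9386 GWh


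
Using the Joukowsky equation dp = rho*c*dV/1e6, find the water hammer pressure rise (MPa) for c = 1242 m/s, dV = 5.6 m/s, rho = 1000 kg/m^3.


dp = 1000 * 1242 * 5.6 / 1e6 = 6.9552 MPa


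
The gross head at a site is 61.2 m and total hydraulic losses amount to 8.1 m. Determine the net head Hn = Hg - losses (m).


Hn = 61.2 - 8.1 = 53.1000 m


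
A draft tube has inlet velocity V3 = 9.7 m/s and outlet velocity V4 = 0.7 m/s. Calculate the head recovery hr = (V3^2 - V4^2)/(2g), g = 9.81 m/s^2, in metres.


hr = (9.7^2 - 0.7^2) / (2*9.81) = 4.7706 m


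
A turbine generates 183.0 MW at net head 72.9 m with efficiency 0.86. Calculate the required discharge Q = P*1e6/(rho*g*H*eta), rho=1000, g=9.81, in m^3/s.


Q = 183.0 * 1e6 / (1000 * 9.81 * 72.9 * 0.86) = 297.5474 m^3/s


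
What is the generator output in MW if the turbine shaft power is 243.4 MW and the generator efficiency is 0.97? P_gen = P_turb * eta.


P_gen = 243.4 * 0.97 = 236.0980 MW


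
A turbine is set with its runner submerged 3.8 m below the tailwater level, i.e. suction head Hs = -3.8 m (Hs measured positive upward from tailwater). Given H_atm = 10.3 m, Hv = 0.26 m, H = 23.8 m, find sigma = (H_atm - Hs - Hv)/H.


sigma = (10.3 - (-3.8) - 0.26) / 23.8 = 0.5815


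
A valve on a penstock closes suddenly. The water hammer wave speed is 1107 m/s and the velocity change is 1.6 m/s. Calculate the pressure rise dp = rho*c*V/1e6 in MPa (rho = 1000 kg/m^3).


dp = 1000 * 1107 * 1.6 / 1e6 = 1.7712 MPa


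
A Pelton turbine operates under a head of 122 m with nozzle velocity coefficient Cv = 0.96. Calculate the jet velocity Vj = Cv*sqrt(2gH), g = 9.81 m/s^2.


Vj = 0.96 * sqrt(2*9.81*122) = 46.9678 m/s


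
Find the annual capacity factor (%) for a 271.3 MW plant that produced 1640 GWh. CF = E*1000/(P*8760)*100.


CF = 1640 * 1000 / (271.3 * 8760) * 100 = 69.0065 %


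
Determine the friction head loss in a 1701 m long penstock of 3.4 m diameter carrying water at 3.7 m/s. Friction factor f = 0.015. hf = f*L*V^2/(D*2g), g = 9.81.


hf = 0.015 * 1701 * 3.7^2 / (3.4 * 2 * 9.81) = 5.2363 m


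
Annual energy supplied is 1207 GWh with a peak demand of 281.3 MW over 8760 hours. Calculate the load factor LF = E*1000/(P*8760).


LF = 1207 * 1000 / (281.3 * 8760) = 0.4898


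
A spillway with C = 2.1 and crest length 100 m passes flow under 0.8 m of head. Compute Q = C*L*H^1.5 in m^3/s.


Q = 2.1 * 100 * 0.8^1.5 = 150.2638 m^3/s


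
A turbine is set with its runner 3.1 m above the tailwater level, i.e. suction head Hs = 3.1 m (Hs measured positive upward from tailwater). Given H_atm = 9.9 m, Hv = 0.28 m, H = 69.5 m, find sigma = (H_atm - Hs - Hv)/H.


sigma = (9.9 - 3.1 - 0.28) / 69.5 = 0.0938


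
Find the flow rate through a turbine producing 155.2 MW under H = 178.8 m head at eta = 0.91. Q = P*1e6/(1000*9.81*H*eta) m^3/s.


Q = 155.2 * 1e6 / (1000 * 9.81 * 178.8 * 0.91) = 97.2330 m^3/s


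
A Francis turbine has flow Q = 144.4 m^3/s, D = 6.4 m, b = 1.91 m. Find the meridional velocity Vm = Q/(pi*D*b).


Vm = 144.4 / (pi * 6.4 * 1.91) = 3.7601 m/s


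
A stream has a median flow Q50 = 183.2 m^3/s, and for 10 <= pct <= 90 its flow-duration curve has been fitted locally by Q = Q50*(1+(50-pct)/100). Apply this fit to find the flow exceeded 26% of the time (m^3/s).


Q = 183.2 * (1 + (50 - 26)/100) = 227.1680 m^3/s


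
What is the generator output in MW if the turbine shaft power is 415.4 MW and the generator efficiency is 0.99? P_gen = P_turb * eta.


P_gen = 415.4 * 0.99 = 411.2460 MW


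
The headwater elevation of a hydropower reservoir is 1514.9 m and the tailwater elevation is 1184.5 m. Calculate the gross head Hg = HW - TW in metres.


Hg = 1514.9 - 1184.5 = 330.4000 m


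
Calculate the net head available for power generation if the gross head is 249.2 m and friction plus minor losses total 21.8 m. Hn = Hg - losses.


Hn = 249.2 - 21.8 = 227.4000 m


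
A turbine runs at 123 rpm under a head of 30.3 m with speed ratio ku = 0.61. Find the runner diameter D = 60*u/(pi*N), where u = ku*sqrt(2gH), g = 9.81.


u = 0.61 * sqrt(2*9.81*30.3) = 14.8731 m/s
D = 60 * 14.8731 / (pi * 123) = 2.3094 m


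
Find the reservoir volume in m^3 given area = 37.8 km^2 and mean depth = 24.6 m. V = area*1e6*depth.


V = 37.8 * 1e6 * 24.6 = 9.2988e+08 m^3


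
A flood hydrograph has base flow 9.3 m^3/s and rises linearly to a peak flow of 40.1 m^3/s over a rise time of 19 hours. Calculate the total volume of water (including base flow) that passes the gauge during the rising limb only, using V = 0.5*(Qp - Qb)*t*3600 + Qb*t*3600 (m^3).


V = 0.5*(40.1 - 9.3)*19*3600 + 9.3*19*3600 = 1.6895e+06 m^3


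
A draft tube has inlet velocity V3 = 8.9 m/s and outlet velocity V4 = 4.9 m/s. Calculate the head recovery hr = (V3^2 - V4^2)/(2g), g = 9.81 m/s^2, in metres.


hr = (8.9^2 - 4.9^2) / (2*9.81) = 2.8135 m


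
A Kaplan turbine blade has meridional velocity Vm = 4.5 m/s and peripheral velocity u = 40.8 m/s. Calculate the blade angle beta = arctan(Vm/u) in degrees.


beta = arctan(4.5 / 40.8) = 6.2939 degrees


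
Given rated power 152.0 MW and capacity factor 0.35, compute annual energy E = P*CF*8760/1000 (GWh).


E = 152.0 * 0.35 * 8760 / 1000 = 466.0320 GWh


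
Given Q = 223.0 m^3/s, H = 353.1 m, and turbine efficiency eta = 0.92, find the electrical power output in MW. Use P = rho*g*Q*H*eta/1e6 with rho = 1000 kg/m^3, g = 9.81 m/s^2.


P = 1000 * 9.81 * 223.0 * 353.1 * 0.92 / 1e6 = 710.6560 MW


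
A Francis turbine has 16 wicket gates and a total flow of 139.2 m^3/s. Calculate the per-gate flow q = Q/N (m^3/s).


q = 139.2 / 16 = 8.7000 m^3/s


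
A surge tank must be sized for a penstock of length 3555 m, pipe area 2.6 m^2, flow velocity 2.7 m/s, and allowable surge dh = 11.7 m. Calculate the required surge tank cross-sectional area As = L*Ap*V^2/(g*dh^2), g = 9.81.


As = 3555 * 2.6 * 2.7^2 / (9.81 * 11.7^2) = 50.1764 m^2


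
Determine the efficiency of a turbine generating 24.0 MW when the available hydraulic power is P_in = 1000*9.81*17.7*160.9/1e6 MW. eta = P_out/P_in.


P_in = 1000 * 9.81 * 17.7 * 160.9 / 1e6 = 27.9382 MW
eta = 24.0 / 27.9382 = 0.8590


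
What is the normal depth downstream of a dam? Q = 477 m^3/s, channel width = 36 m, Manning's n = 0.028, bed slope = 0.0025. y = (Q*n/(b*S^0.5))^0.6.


y = (477 * 0.028 / (36 * 0.0025^0.5))^0.6 = 3.3285 m


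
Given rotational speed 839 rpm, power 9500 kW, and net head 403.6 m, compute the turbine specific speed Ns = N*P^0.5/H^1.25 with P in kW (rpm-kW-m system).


Ns = 839 * 9500^0.5 / 403.6^1.25 = 45.2048


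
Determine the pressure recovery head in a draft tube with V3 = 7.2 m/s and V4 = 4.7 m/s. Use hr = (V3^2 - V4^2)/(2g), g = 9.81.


hr = (7.2^2 - 4.7^2) / (2*9.81) = 1.5163 m


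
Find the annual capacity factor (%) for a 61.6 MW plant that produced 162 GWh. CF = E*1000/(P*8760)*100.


CF = 162 * 1000 / (61.6 * 8760) * 100 = 30.0213 %


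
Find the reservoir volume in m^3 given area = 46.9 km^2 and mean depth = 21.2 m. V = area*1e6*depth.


V = 46.9 * 1e6 * 21.2 = 9.9428e+08 m^3


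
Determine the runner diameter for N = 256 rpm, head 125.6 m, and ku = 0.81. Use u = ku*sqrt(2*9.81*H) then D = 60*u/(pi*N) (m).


u = 0.81 * sqrt(2*9.81*125.6) = 40.2096 m/s
D = 60 * 40.2096 / (pi * 256) = 2.9998 m


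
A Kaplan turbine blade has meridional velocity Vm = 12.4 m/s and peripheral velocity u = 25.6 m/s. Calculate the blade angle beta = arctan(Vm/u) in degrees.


beta = arctan(12.4 / 25.6) = 25.8444 degrees


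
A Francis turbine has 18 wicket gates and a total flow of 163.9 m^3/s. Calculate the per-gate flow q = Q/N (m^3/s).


q = 163.9 / 18 = 9.1056 m^3/s


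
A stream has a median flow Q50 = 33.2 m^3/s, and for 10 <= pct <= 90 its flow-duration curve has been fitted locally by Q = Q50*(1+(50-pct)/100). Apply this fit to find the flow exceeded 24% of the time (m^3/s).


Q = 33.2 * (1 + (50 - 24)/100) = 41.8320 m^3/s


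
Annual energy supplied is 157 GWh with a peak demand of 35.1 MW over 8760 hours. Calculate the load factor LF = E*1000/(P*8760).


LF = 157 * 1000 / (35.1 * 8760) = 0.5106


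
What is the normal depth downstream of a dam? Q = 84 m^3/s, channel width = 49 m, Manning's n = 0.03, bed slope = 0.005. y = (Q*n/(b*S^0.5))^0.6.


y = (84 * 0.03 / (49 * 0.005^0.5))^0.6 = 0.8261 m


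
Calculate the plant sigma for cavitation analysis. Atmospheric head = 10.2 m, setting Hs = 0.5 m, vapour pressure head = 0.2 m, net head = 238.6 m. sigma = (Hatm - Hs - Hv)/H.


sigma = (10.2 - 0.5 - 0.2) / 238.6 = 0.0398


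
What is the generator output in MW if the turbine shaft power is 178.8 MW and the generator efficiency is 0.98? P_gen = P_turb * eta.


P_gen = 178.8 * 0.98 = 175.2240 MW


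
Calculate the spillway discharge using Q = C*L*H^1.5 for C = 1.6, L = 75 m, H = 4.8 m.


Q = 1.6 * 75 * 4.8^1.5 = 1261.9528 m^3/s


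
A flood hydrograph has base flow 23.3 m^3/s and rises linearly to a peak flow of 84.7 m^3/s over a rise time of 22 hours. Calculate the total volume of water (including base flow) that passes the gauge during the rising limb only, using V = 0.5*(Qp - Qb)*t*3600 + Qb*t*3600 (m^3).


V = 0.5*(84.7 - 23.3)*22*3600 + 23.3*22*3600 = 4.2768e+06 m^3


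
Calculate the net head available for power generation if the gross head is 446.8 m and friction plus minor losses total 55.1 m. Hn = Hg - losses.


Hn = 446.8 - 55.1 = 391.7000 m


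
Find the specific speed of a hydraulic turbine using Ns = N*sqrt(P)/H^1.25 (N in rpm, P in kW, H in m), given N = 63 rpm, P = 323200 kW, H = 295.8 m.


Ns = 63 * 323200^0.5 / 295.8^1.25 = 29.1963


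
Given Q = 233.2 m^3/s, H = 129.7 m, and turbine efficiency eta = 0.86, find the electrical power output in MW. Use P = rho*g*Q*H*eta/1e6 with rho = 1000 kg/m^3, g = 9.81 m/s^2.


P = 1000 * 9.81 * 233.2 * 129.7 * 0.86 / 1e6 = 255.1737 MW


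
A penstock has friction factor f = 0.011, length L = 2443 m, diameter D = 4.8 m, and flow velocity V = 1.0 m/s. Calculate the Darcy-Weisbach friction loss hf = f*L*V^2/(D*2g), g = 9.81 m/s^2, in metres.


hf = 0.011 * 2443 * 1.0^2 / (4.8 * 2 * 9.81) = 0.2853 m


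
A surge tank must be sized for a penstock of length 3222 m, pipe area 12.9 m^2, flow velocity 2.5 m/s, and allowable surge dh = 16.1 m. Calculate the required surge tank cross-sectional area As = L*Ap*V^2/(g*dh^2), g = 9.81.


As = 3222 * 12.9 * 2.5^2 / (9.81 * 16.1^2) = 102.1585 m^2


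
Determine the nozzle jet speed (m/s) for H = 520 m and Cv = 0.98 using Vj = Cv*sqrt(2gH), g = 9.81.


Vj = 0.98 * sqrt(2*9.81*520) = 98.9868 m/s


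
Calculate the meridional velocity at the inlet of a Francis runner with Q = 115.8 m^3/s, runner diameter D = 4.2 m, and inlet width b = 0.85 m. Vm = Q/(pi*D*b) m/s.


Vm = 115.8 / (pi * 4.2 * 0.85) = 10.3250 m/s


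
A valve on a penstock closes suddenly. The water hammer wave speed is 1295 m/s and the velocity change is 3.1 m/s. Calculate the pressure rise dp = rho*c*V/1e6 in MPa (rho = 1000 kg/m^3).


dp = 1000 * 1295 * 3.1 / 1e6 = 4.0145 MPa


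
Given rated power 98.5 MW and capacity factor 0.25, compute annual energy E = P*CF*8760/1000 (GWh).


E = 98.5 * 0.25 * 8760 / 1000 = 215.7150 GWh


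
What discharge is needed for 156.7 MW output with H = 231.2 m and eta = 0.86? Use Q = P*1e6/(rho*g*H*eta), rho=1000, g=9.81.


Q = 156.7 * 1e6 / (1000 * 9.81 * 231.2 * 0.86) = 80.3366 m^3/s


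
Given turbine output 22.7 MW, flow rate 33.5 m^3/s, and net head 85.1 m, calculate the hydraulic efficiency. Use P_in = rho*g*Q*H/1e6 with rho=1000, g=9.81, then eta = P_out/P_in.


P_in = 1000 * 9.81 * 33.5 * 85.1 / 1e6 = 27.9668 MW
eta = 22.7 / 27.9668 = 0.8117


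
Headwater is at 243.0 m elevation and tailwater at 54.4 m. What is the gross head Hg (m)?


Hg = 243.0 - 54.4 = 188.6000 m


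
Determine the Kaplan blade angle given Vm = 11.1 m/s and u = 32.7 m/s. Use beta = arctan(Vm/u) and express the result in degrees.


beta = arctan(11.1 / 32.7) = 18.7498 degrees


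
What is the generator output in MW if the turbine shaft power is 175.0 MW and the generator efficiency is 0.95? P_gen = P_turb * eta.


P_gen = 175.0 * 0.95 = 166.2500 MW


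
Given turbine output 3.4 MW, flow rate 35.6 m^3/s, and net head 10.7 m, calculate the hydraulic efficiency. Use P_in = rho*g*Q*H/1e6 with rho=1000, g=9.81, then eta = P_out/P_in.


P_in = 1000 * 9.81 * 35.6 * 10.7 / 1e6 = 3.7368 MW
eta = 3.4 / 3.7368 = 0.9099


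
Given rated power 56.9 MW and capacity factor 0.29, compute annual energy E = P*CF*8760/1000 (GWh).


E = 56.9 * 0.29 * 8760 / 1000 = 144.5488 GWh


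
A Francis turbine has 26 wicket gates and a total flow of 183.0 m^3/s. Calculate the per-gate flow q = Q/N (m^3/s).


q = 183.0 / 26 = 7.0385 m^3/s


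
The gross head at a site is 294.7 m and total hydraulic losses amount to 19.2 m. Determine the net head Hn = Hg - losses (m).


Hn = 294.7 - 19.2 = 275.5000 m


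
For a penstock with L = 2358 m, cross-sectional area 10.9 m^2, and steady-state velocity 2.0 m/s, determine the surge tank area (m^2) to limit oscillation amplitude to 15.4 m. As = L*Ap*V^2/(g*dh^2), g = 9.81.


As = 2358 * 10.9 * 2.0^2 / (9.81 * 15.4^2) = 44.1896 m^2


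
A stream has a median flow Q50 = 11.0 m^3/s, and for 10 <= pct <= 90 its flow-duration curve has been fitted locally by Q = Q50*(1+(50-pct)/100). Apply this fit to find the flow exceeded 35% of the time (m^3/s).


Q = 11.0 * (1 + (50 - 35)/100) = 12.6500 m^3/s


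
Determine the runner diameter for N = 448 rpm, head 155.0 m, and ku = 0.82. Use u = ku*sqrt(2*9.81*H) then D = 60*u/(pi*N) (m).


u = 0.82 * sqrt(2*9.81*155.0) = 45.2199 m/s
D = 60 * 45.2199 / (pi * 448) = 1.9278 m


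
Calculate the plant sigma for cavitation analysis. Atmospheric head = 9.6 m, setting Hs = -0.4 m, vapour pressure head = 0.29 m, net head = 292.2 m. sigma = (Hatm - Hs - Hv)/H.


sigma = (9.6 - (-0.4) - 0.29) / 292.2 = 0.0332


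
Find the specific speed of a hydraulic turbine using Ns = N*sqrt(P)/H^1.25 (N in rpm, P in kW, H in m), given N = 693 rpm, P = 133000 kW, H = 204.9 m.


Ns = 693 * 133000^0.5 / 204.9^1.25 = 326.0105


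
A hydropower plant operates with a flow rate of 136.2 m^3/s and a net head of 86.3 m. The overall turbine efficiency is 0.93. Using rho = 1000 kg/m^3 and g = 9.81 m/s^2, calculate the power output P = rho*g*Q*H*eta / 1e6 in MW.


P = 1000 * 9.81 * 136.2 * 86.3 * 0.93 / 1e6 = 107.2358 MW


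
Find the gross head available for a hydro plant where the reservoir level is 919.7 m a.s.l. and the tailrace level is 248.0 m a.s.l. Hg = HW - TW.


Hg = 919.7 - 248.0 = 671.7000 m


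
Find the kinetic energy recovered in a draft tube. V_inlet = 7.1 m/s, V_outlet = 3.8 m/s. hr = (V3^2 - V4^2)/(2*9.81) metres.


hr = (7.1^2 - 3.8^2) / (2*9.81) = 1.8333 m


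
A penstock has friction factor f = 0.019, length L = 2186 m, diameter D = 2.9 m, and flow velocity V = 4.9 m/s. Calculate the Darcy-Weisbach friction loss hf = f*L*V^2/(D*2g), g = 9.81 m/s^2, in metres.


hf = 0.019 * 2186 * 4.9^2 / (2.9 * 2 * 9.81) = 17.5267 m


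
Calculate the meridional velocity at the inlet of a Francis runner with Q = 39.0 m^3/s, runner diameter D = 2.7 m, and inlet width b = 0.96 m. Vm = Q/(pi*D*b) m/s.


Vm = 39.0 / (pi * 2.7 * 0.96) = 4.7894 m/s


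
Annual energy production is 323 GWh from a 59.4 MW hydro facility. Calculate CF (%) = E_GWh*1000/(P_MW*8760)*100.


CF = 323 * 1000 / (59.4 * 8760) * 100 = 62.0743 %


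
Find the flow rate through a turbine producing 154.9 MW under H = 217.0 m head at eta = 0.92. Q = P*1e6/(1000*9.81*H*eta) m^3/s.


Q = 154.9 * 1e6 / (1000 * 9.81 * 217.0 * 0.92) = 79.0924 m^3/s


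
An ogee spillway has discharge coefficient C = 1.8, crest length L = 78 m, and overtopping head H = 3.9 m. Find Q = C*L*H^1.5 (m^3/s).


Q = 1.8 * 78 * 3.9^1.5 = 1081.3444 m^3/s


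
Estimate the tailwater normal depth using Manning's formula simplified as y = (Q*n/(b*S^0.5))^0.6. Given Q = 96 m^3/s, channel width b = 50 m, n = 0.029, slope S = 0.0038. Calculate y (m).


y = (96 * 0.029 / (50 * 0.0038^0.5))^0.6 = 0.9408 m


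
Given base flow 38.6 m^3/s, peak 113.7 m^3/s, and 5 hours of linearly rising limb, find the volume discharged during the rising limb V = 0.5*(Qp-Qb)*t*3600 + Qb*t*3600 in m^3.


V = 0.5*(113.7 - 38.6)*5*3600 + 38.6*5*3600 = 1.3707e+06 m^3


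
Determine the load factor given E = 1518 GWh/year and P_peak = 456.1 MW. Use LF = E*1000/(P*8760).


LF = 1518 * 1000 / (456.1 * 8760) = 0.3799


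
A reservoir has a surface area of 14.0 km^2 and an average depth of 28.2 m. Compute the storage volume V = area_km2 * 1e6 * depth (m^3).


V = 14.0 * 1e6 * 28.2 = 3.9480e+08 m^3


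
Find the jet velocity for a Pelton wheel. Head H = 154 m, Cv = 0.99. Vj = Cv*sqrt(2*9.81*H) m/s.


Vj = 0.99 * sqrt(2*9.81*154) = 54.4183 m/s


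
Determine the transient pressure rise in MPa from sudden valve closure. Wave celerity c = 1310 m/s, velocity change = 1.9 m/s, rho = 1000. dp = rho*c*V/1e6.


dp = 1000 * 1310 * 1.9 / 1e6 = 2.4890 MPa


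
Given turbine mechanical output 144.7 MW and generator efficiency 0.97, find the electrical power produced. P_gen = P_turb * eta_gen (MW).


P_gen = 144.7 * 0.97 = 140.3590 MW


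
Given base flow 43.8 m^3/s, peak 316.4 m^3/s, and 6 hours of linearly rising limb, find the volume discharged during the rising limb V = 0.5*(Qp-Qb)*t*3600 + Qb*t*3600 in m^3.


V = 0.5*(316.4 - 43.8)*6*3600 + 43.8*6*3600 = 3.8902e+06 m^3


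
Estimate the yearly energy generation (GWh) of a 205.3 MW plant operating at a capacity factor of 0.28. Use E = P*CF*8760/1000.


E = 205.3 * 0.28 * 8760 / 1000 = 503.5598 GWh


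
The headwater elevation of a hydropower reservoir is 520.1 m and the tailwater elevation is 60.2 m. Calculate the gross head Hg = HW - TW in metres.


Hg = 520.1 - 60.2 = 459.9000 m


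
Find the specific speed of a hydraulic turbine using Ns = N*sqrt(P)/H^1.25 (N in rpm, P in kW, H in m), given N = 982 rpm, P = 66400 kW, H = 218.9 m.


Ns = 982 * 66400^0.5 / 218.9^1.25 = 300.5303


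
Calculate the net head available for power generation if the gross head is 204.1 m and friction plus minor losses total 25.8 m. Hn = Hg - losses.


Hn = 204.1 - 25.8 = 178.3000 m


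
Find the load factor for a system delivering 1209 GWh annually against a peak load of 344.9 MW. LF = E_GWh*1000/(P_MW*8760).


LF = 1209 * 1000 / (344.9 * 8760) = 0.4002


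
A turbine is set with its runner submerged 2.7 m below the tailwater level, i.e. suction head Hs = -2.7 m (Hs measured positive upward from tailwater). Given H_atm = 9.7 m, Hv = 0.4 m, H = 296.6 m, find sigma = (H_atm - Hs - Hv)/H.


sigma = (9.7 - (-2.7) - 0.4) / 296.6 = 0.0405


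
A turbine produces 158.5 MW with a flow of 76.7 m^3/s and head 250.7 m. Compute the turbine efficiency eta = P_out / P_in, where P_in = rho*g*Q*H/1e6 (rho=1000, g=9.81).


P_in = 1000 * 9.81 * 76.7 * 250.7 / 1e6 = 188.6334 MW
eta = 158.5 / 188.6334 = 0.8403


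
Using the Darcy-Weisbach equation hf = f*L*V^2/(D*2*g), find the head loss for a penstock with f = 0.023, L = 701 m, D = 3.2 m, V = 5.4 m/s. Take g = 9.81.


hf = 0.023 * 701 * 5.4^2 / (3.2 * 2 * 9.81) = 7.4883 m


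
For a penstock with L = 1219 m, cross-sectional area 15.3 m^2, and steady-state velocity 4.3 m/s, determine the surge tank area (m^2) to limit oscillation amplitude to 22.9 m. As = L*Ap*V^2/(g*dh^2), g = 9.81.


As = 1219 * 15.3 * 4.3^2 / (9.81 * 22.9^2) = 67.0335 m^2


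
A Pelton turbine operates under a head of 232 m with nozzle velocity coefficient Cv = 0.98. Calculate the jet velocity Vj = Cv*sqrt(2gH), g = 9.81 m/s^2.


Vj = 0.98 * sqrt(2*9.81*232) = 66.1180 m/s


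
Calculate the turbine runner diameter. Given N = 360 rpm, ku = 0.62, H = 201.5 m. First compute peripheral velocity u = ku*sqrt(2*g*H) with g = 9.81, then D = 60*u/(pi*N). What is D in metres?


u = 0.62 * sqrt(2*9.81*201.5) = 38.9833 m/s
D = 60 * 38.9833 / (pi * 360) = 2.0681 m


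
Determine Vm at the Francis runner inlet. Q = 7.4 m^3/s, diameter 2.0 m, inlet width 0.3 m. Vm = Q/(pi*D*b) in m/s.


Vm = 7.4 / (pi * 2.0 * 0.3) = 3.9258 m/s


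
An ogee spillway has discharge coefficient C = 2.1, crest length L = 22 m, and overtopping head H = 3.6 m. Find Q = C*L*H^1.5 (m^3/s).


Q = 2.1 * 22 * 3.6^1.5 = 315.5700 m^3/s


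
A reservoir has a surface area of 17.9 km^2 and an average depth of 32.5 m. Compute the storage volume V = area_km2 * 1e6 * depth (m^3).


V = 17.9 * 1e6 * 32.5 = 5.8175e+08 m^3


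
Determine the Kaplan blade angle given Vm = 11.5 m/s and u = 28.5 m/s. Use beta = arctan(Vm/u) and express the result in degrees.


beta = arctan(11.5 / 28.5) = 21.9745 degrees


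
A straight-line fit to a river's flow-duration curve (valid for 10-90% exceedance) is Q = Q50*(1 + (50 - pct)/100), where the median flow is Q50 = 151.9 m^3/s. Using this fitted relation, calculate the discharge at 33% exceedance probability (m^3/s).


Q = 151.9 * (1 + (50 - 33)/100) = 177.7230 m^3/s


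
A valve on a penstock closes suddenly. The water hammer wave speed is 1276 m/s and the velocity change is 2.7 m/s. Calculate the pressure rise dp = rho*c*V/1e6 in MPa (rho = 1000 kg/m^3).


dp = 1000 * 1276 * 2.7 / 1e6 = 3.4452 MPa


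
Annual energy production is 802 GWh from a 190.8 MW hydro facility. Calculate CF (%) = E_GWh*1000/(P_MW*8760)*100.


CF = 802 * 1000 / (190.8 * 8760) * 100 = 47.9835 %


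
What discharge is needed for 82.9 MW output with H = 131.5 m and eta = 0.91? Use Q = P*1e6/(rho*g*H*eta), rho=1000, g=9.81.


Q = 82.9 * 1e6 / (1000 * 9.81 * 131.5 * 0.91) = 70.6185 m^3/s


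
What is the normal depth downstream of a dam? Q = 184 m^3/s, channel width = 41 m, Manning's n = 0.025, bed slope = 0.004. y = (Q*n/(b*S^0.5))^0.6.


y = (184 * 0.025 / (41 * 0.004^0.5))^0.6 = 1.4105 m


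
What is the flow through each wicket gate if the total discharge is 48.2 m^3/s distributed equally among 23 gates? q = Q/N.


q = 48.2 / 23 = 2.0957 m^3/s


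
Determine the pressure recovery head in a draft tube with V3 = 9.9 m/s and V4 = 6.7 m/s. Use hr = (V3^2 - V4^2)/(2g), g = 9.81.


hr = (9.9^2 - 6.7^2) / (2*9.81) = 2.7074 m


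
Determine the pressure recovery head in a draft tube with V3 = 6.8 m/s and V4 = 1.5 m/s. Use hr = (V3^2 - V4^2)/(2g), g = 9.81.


hr = (6.8^2 - 1.5^2) / (2*9.81) = 2.2421 m


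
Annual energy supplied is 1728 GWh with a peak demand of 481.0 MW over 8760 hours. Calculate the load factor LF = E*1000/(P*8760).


LF = 1728 * 1000 / (481.0 * 8760) = 0.4101


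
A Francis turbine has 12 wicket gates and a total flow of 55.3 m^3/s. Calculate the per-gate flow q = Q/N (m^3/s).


q = 55.3 / 12 = 4.6083 m^3/s


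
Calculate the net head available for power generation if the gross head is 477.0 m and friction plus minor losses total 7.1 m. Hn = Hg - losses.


Hn = 477.0 - 7.1 = 469.9000 m


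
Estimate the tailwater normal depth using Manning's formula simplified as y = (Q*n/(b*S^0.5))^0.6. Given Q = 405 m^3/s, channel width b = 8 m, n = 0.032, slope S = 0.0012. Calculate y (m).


y = (405 * 0.032 / (8 * 0.0012^0.5))^0.6 = 10.0451 m


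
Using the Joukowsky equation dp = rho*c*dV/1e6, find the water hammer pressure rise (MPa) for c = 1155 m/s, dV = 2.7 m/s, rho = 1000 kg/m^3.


dp = 1000 * 1155 * 2.7 / 1e6 = 3.1185 MPa


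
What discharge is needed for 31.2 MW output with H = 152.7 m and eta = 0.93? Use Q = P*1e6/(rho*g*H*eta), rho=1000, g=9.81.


Q = 31.2 * 1e6 / (1000 * 9.81 * 152.7 * 0.93) = 22.3956 m^3/s


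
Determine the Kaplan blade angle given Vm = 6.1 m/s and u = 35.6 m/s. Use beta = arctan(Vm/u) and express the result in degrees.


beta = arctan(6.1 / 35.6) = 9.7231 degrees


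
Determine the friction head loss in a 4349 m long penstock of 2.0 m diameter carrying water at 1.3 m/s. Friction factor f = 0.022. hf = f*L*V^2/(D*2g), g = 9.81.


hf = 0.022 * 4349 * 1.3^2 / (2.0 * 2 * 9.81) = 4.1207 m


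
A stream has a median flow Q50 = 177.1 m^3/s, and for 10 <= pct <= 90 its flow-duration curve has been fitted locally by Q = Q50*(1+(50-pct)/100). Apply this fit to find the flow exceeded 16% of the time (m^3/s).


Q = 177.1 * (1 + (50 - 16)/100) = 237.3140 m^3/s


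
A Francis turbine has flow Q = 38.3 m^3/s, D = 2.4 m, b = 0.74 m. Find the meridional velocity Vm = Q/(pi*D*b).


Vm = 38.3 / (pi * 2.4 * 0.74) = 6.8645 m/s


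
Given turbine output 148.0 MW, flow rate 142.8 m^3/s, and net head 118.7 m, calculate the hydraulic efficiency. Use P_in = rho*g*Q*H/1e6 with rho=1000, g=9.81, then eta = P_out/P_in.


P_in = 1000 * 9.81 * 142.8 * 118.7 / 1e6 = 166.2830 MW
eta = 148.0 / 166.2830 = 0.8900


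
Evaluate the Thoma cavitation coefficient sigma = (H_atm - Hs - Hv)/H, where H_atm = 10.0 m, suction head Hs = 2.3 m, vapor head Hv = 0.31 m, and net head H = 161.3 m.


sigma = (10.0 - 2.3 - 0.31) / 161.3 = 0.0458


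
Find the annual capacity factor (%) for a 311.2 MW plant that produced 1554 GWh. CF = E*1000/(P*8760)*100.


CF = 1554 * 1000 / (311.2 * 8760) * 100 = 57.0043 %


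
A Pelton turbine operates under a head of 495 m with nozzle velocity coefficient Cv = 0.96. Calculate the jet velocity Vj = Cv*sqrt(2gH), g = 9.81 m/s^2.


Vj = 0.96 * sqrt(2*9.81*495) = 94.6070 m/s


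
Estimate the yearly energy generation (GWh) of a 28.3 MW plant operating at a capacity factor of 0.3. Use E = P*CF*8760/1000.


E = 28.3 * 0.3 * 8760 / 1000 = 74.3724 GWh


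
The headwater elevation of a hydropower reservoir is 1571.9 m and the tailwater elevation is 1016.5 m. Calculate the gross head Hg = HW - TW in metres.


Hg = 1571.9 - 1016.5 = 555.4000 m


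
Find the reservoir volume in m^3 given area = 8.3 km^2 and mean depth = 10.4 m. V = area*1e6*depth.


V = 8.3 * 1e6 * 10.4 = 8.6320e+07 m^3


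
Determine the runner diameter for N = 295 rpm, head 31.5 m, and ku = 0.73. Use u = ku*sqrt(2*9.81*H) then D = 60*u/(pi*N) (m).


u = 0.73 * sqrt(2*9.81*31.5) = 18.1480 m/s
D = 60 * 18.1480 / (pi * 295) = 1.1749 m


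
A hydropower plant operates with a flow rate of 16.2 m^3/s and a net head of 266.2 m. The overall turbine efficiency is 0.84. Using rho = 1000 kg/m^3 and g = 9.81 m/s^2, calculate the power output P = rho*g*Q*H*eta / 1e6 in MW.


P = 1000 * 9.81 * 16.2 * 266.2 * 0.84 / 1e6 = 35.5362 MW


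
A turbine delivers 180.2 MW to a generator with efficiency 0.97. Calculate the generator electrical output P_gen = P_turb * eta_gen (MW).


P_gen = 180.2 * 0.97 = 174.7940 MW


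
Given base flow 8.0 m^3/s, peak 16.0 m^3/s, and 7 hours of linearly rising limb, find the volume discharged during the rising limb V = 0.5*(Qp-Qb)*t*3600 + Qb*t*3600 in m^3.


V = 0.5*(16.0 - 8.0)*7*3600 + 8.0*7*3600 = 302400.0000 m^3


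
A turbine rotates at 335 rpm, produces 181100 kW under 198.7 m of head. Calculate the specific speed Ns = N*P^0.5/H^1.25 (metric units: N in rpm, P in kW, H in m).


Ns = 335 * 181100^0.5 / 198.7^1.25 = 191.0982


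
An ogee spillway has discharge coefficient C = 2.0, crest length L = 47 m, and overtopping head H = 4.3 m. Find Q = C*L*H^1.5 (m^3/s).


Q = 2.0 * 47 * 4.3^1.5 = 838.1670 m^3/s


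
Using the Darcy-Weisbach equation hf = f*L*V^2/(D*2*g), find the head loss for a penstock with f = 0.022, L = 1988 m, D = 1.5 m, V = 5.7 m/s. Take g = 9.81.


hf = 0.022 * 1988 * 5.7^2 / (1.5 * 2 * 9.81) = 48.2835 m


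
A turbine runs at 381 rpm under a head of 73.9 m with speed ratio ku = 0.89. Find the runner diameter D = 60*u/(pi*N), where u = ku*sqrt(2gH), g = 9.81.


u = 0.89 * sqrt(2*9.81*73.9) = 33.8892 m/s
D = 60 * 33.8892 / (pi * 381) = 1.6988 m


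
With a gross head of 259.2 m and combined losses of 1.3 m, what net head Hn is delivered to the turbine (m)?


Hn = 259.2 - 1.3 = 257.9000 m


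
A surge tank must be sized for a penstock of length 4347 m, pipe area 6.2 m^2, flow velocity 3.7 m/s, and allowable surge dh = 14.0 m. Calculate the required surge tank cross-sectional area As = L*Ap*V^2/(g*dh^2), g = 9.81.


As = 4347 * 6.2 * 3.7^2 / (9.81 * 14.0^2) = 191.8933 m^2


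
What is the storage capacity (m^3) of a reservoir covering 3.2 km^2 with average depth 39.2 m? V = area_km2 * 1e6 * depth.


V = 3.2 * 1e6 * 39.2 = 1.2544e+08 m^3


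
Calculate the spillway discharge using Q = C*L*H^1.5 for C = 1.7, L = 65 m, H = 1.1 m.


Q = 1.7 * 65 * 1.1^1.5 = 127.4827 m^3/s


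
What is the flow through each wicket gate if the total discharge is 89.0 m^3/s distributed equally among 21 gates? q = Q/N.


q = 89.0 / 21 = 4.2381 m^3/s


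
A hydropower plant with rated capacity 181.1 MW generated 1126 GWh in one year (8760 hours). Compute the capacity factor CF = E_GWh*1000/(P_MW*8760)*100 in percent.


CF = 1126 * 1000 / (181.1 * 8760) * 100 = 70.9767 %
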